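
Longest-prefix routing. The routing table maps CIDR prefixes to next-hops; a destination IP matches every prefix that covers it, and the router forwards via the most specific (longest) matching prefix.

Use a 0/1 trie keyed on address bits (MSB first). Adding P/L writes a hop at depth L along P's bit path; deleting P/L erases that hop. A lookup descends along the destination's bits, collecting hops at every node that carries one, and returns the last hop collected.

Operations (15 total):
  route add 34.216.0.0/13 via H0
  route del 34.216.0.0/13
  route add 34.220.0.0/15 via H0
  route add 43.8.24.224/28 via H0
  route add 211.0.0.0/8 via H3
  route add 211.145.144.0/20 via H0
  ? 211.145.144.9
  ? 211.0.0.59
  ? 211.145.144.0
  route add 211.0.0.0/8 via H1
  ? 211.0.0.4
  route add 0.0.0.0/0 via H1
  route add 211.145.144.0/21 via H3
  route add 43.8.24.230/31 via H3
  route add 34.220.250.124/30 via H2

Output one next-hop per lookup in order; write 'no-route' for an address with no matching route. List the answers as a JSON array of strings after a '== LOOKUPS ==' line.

Trace:
  add 34.216.0.0/13 -> H0 at depth 13
  - 34.216.0.0/13 clear@13
  add 34.220.0.0/15 -> H0 at depth 15
  add 43.8.24.224/28 -> H0 at depth 28
  add 211.0.0.0/8 -> H3 at depth 8
  add 211.145.144.0/20 -> H0 at depth 20
  Q 211.145.144.9: descend 11010011100100011001 ; hops seen [H3,H0] ; pick H0
  Q 211.0.0.59: descend 11010011 ; hops seen [H3] ; pick H3
  Q 211.145.144.0: descend 11010011100100011001 ; hops seen [H3,H0] ; pick H0
  add 211.0.0.0/8 -> H1 at depth 8
  Q 211.0.0.4: descend 11010011 ; hops seen [H1] ; pick H1
  add 0.0.0.0/0 -> H1 at depth 0
  add 211.145.144.0/21 -> H3 at depth 21
  add 43.8.24.230/31 -> H3 at depth 31
  add 34.220.250.124/30 -> H2 at depth 30

== LOOKUPS ==
["H0","H3","H0","H1"]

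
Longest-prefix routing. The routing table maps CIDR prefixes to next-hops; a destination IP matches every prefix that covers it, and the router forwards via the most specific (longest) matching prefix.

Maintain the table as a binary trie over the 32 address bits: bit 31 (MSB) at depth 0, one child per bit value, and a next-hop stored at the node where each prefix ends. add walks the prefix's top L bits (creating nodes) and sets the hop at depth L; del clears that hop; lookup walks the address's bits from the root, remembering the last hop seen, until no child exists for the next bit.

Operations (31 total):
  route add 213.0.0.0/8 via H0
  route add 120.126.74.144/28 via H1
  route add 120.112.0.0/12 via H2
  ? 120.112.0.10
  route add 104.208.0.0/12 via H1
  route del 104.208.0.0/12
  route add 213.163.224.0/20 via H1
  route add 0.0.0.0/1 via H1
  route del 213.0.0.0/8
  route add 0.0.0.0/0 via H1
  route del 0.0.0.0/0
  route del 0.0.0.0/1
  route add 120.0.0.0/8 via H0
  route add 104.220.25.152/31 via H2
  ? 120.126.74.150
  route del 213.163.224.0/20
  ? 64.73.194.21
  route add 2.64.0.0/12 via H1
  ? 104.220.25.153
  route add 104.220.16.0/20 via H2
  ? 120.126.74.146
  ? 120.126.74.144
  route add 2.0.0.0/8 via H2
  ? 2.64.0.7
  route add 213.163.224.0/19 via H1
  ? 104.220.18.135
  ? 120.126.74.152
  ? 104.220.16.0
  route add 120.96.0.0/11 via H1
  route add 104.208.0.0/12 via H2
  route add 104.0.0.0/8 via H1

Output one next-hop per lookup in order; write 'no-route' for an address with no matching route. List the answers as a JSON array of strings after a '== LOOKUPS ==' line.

Trace:
  + 213.0.0.0/8 (H0) depth=8
  + 120.126.74.144/28 (H1) depth=28
  + 120.112.0.0/12 (H2) depth=12
  lookup 120.112.0.10: bits 011110000111 walk d0:-→d1:-→d2:-→d3:-→d4:-→d5:-→d6:-→d7:-→d8:-→d9:-→d10:-→d11:-→d12:H2 -> H2
  + 104.208.0.0/12 (H1) depth=12
  - 104.208.0.0/12 clear@12
  + 213.163.224.0/20 (H1) depth=20
  + 0.0.0.0/1 (H1) depth=1
  - 213.0.0.0/8 clear@8
  + 0.0.0.0/0 (H1) depth=0
  - 0.0.0.0/0 clear@0
  - 0.0.0.0/1 clear@1
  + 120.0.0.0/8 (H0) depth=8
  + 104.220.25.152/31 (H2) depth=31
  lookup 120.126.74.150: bits 0111100001111110010010101001 walk d0:-→d1:-→d2:-→d3:-→d4:-→d5:-→d6:-→d7:-→d8:H0→d9:-→d10:-→d11:-→d12:H2→d13:-→d14:-→d15:-→d16:-→d17:-→d18:-→d19:-→d20:-→d21:-→d22:-→d23:-→d24:-→d25:-→d26:-→d27:-→d28:H1 -> H1
  - 213.163.224.0/20 clear@20
  lookup 64.73.194.21: bits 01 walk d0:-→d1:-→d2:- -> no-route
  + 2.64.0.0/12 (H1) depth=12
  lookup 104.220.25.153: bits 0110100011011100000110011001100 walk d0:-→d1:-→d2:-→d3:-→d4:-→d5:-→d6:-→d7:-→d8:-→d9:-→d10:-→d11:-→d12:-→d13:-→d14:-→d15:-→d16:-→d17:-→d18:-→d19:-→d20:-→d21:-→d22:-→d23:-→d24:-→d25:-→d26:-→d27:-→d28:-→d29:-→d30:-→d31:H2 -> H2
  + 104.220.16.0/20 (H2) depth=20
  lookup 120.126.74.146: bits 0111100001111110010010101001 walk d0:-→d1:-→d2:-→d3:-→d4:-→d5:-→d6:-→d7:-→d8:H0→d9:-→d10:-→d11:-→d12:H2→d13:-→d14:-→d15:-→d16:-→d17:-→d18:-→d19:-→d20:-→d21:-→d22:-→d23:-→d24:-→d25:-→d26:-→d27:-→d28:H1 -> H1
  lookup 120.126.74.144: bits 0111100001111110010010101001 walk d0:-→d1:-→d2:-→d3:-→d4:-→d5:-→d6:-→d7:-→d8:H0→d9:-→d10:-→d11:-→d12:H2→d13:-→d14:-→d15:-→d16:-→d17:-→d18:-→d19:-→d20:-→d21:-→d22:-→d23:-→d24:-→d25:-→d26:-→d27:-→d28:H1 -> H1
  + 2.0.0.0/8 (H2) depth=8
  lookup 2.64.0.7: bits 000000100100 walk d0:-→d1:-→d2:-→d3:-→d4:-→d5:-→d6:-→d7:-→d8:H2→d9:-→d10:-→d11:-→d12:H1 -> H1
  + 213.163.224.0/19 (H1) depth=19
  lookup 104.220.18.135: bits 01101000110111000001 walk d0:-→d1:-→d2:-→d3:-→d4:-→d5:-→d6:-→d7:-→d8:-→d9:-→d10:-→d11:-→d12:-→d13:-→d14:-→d15:-→d16:-→d17:-→d18:-→d19:-→d20:H2 -> H2
  lookup 120.126.74.152: bits 0111100001111110010010101001 walk d0:-→d1:-→d2:-→d3:-→d4:-→d5:-→d6:-→d7:-→d8:H0→d9:-→d10:-→d11:-→d12:H2→d13:-→d14:-→d15:-→d16:-→d17:-→d18:-→d19:-→d20:-→d21:-→d22:-→d23:-→d24:-→d25:-→d26:-→d27:-→d28:H1 -> H1
  lookup 104.220.16.0: bits 01101000110111000001 walk d0:-→d1:-→d2:-→d3:-→d4:-→d5:-→d6:-→d7:-→d8:-→d9:-→d10:-→d11:-→d12:-→d13:-→d14:-→d15:-→d16:-→d17:-→d18:-→d19:-→d20:H2 -> H2
  + 120.96.0.0/11 (H1) depth=11
  + 104.208.0.0/12 (H2) depth=12
  + 104.0.0.0/8 (H1) depth=8

== LOOKUPS ==
["H2","H1","no-route","H2","H1","H1","H1","H2","H1","H2"]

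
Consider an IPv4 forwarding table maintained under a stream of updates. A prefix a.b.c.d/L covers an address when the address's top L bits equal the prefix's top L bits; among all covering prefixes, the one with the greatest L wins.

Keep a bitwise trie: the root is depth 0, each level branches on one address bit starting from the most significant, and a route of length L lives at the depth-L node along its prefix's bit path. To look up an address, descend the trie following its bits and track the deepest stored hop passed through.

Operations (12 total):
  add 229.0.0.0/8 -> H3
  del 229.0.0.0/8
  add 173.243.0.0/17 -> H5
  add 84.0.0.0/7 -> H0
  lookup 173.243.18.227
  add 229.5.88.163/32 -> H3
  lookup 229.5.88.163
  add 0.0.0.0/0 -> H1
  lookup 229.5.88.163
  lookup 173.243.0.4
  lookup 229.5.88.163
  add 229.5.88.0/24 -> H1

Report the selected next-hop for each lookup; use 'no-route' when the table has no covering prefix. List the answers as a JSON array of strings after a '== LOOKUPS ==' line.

Apply in order:
  add 229.0.0.0/8 -> H3 at depth 8
  del 229.0.0.0/8 (clear depth 8)
  add 173.243.0.0/17 -> H5 at depth 17
  add 84.0.0.0/7 -> H0 at depth 7
  lookup 173.243.18.227: bits 10101101111100110 walk d0:-→d1:-→d2:-→d3:-→d4:-→d5:-→d6:-→d7:-→d8:-→d9:-→d10:-→d11:-→d12:-→d13:-→d14:-→d15:-→d16:-→d17:H5 -> H5
  add 229.5.88.163/32 -> H3 at depth 32
  lookup 229.5.88.163: bits 11100101000001010101100010100011 walk d0:-→d1:-→d2:-→d3:-→d4:-→d5:-→d6:-→d7:-→d8:-→d9:-→d10:-→d11:-→d12:-→d13:-→d14:-→d15:-→d16:-→d17:-→d18:-→d19:-→d20:-→d21:-→d22:-→d23:-→d24:-→d25:-→d26:-→d27:-→d28:-→d29:-→d30:-→d31:-→d32:H3 -> H3
  add 0.0.0.0/0 -> H1 at depth 0
  lookup 229.5.88.163: bits 11100101000001010101100010100011 walk d0:H1→d1:-→d2:-→d3:-→d4:-→d5:-→d6:-→d7:-→d8:-→d9:-→d10:-→d11:-→d12:-→d13:-→d14:-→d15:-→d16:-→d17:-→d18:-→d19:-→d20:-→d21:-→d22:-→d23:-→d24:-→d25:-→d26:-→d27:-→d28:-→d29:-→d30:-→d31:-→d32:H3 -> H3
  lookup 173.243.0.4: bits 10101101111100110 walk d0:H1→d1:-→d2:-→d3:-→d4:-→d5:-→d6:-→d7:-→d8:-→d9:-→d10:-→d11:-→d12:-→d13:-→d14:-→d15:-→d16:-→d17:H5 -> H5
  lookup 229.5.88.163: bits 11100101000001010101100010100011 walk d0:H1→d1:-→d2:-→d3:-→d4:-→d5:-→d6:-→d7:-→d8:-→d9:-→d10:-→d11:-→d12:-→d13:-→d14:-→d15:-→d16:-→d17:-→d18:-→d19:-→d20:-→d21:-→d22:-→d23:-→d24:-→d25:-→d26:-→d27:-→d28:-→d29:-→d30:-→d31:-→d32:H3 -> H3
  add 229.5.88.0/24 -> H1 at depth 24

== LOOKUPS ==
["H5","H3","H3","H5","H3"]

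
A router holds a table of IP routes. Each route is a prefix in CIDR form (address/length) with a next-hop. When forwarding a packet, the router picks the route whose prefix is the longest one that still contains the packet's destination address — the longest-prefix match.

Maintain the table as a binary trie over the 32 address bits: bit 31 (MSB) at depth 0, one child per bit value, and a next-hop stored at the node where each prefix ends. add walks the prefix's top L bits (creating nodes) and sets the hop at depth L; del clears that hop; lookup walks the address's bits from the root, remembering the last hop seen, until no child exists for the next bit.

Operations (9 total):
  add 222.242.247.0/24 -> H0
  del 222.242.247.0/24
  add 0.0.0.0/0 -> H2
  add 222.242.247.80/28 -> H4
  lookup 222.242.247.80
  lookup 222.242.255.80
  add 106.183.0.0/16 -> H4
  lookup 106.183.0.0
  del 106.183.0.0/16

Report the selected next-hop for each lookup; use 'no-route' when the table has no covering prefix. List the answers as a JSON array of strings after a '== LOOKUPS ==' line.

Trace:
  add 222.242.247.0/24 -> H0 at depth 24
  - 222.242.247.0/24 clear@24
  add 0.0.0.0/0 -> H2 at depth 0
  add 222.242.247.80/28 -> H4 at depth 28
  lookup 222.242.247.80: bits 1101111011110010111101110101 walk d0:H2→d1:-→d2:-→d3:-→d4:-→d5:-→d6:-→d7:-→d8:-→d9:-→d10:-→d11:-→d12:-→d13:-→d14:-→d15:-→d16:-→d17:-→d18:-→d19:-→d20:-→d21:-→d22:-→d23:-→d24:-→d25:-→d26:-→d27:-→d28:H4 -> H4
  lookup 222.242.255.80: bits 11011110111100101111 walk d0:H2→d1:-→d2:-→d3:-→d4:-→d5:-→d6:-→d7:-→d8:-→d9:-→d10:-→d11:-→d12:-→d13:-→d14:-→d15:-→d16:-→d17:-→d18:-→d19:-→d20:- -> H2
  add 106.183.0.0/16 -> H4 at depth 16
  lookup 106.183.0.0: bits 0110101010110111 walk d0:H2→d1:-→d2:-→d3:-→d4:-→d5:-→d6:-→d7:-→d8:-→d9:-→d10:-→d11:-→d12:-→d13:-→d14:-→d15:-→d16:H4 -> H4
  - 106.183.0.0/16 clear@16

== LOOKUPS ==
["H4","H2","H4"]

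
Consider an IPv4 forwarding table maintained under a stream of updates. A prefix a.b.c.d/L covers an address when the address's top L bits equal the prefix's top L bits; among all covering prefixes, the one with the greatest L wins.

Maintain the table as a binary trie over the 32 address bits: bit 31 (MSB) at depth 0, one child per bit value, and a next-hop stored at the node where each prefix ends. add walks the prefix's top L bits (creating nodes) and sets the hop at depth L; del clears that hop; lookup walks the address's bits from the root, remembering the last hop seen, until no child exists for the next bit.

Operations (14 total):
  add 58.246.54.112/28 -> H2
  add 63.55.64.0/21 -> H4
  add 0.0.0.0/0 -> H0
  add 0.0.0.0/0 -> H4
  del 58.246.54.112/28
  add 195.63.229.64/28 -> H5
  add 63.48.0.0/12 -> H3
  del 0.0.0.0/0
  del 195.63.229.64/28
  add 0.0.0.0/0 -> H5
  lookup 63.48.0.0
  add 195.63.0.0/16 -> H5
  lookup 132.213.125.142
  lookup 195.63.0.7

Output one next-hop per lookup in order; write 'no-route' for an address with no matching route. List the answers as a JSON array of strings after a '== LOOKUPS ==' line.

Trace:
  + 58.246.54.112/28 (H2) depth=28
  + 63.55.64.0/21 (H4) depth=21
  + 0.0.0.0/0 (H0) depth=0
  + 0.0.0.0/0 (H4) depth=0
  - 58.246.54.112/28 clear@28
  + 195.63.229.64/28 (H5) depth=28
  + 63.48.0.0/12 (H3) depth=12
  - 0.0.0.0/0 clear@0
  - 195.63.229.64/28 clear@28
  + 0.0.0.0/0 (H5) depth=0
  ? 63.48.0.0  path d0:H5→d1:-→d2:-→d3:-→d4:-→d5:-→d6:-→d7:-→d8:-→d9:-→d10:-→d11:-→d12:H3→d13:-  best=H3
  + 195.63.0.0/16 (H5) depth=16
  ? 132.213.125.142  path d0:H5→d1:-  best=H5
  ? 195.63.0.7  path d0:H5→d1:-→d2:-→d3:-→d4:-→d5:-→d6:-→d7:-→d8:-→d9:-→d10:-→d11:-→d12:-→d13:-→d14:-→d15:-→d16:H5  best=H5

== LOOKUPS ==
["H3","H5","H5"]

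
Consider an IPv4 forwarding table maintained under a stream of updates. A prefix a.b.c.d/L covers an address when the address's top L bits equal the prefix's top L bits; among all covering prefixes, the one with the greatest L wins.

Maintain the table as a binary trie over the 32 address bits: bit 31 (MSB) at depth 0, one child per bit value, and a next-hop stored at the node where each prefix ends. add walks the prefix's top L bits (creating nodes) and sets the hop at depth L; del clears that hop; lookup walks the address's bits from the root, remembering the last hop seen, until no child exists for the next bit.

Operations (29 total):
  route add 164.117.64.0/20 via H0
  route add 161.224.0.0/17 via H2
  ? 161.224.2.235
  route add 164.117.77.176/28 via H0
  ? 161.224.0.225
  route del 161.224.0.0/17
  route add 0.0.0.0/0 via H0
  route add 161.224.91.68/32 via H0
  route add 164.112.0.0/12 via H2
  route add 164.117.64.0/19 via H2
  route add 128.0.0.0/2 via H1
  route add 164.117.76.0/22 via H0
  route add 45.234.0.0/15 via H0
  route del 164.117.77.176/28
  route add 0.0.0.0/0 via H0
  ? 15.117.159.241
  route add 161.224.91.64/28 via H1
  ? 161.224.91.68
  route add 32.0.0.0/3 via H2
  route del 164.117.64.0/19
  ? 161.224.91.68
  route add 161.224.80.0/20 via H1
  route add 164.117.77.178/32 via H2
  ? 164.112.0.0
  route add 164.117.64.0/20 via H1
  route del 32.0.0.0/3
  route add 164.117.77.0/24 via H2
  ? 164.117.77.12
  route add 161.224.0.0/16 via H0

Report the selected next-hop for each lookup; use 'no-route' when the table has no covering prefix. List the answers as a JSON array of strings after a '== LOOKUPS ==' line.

Process each operation:
  add 164.117.64.0/20 -> H0 at depth 20
  add 161.224.0.0/17 -> H2 at depth 17
  lookup 161.224.2.235: bits 10100001111000000 walk d0:-→d1:-→d2:-→d3:-→d4:-→d5:-→d6:-→d7:-→d8:-→d9:-→d10:-→d11:-→d12:-→d13:-→d14:-→d15:-→d16:-→d17:H2 -> H2
  add 164.117.77.176/28 -> H0 at depth 28
  lookup 161.224.0.225: bits 10100001111000000 walk d0:-→d1:-→d2:-→d3:-→d4:-→d5:-→d6:-→d7:-→d8:-→d9:-→d10:-→d11:-→d12:-→d13:-→d14:-→d15:-→d16:-→d17:H2 -> H2
  del 161.224.0.0/17 (clear depth 17)
  add 0.0.0.0/0 -> H0 at depth 0
  add 161.224.91.68/32 -> H0 at depth 32
  add 164.112.0.0/12 -> H2 at depth 12
  add 164.117.64.0/19 -> H2 at depth 19
  add 128.0.0.0/2 -> H1 at depth 2
  add 164.117.76.0/22 -> H0 at depth 22
  add 45.234.0.0/15 -> H0 at depth 15
  del 164.117.77.176/28 (clear depth 28)
  add 0.0.0.0/0 -> H0 at depth 0
  lookup 15.117.159.241: bits 00 walk d0:H0→d1:-→d2:- -> H0
  add 161.224.91.64/28 -> H1 at depth 28
  lookup 161.224.91.68: bits 10100001111000000101101101000100 walk d0:H0→d1:-→d2:H1→d3:-→d4:-→d5:-→d6:-→d7:-→d8:-→d9:-→d10:-→d11:-→d12:-→d13:-→d14:-→d15:-→d16:-→d17:-→d18:-→d19:-→d20:-→d21:-→d22:-→d23:-→d24:-→d25:-→d26:-→d27:-→d28:H1→d29:-→d30:-→d31:-→d32:H0 -> H0
  add 32.0.0.0/3 -> H2 at depth 3
  del 164.117.64.0/19 (clear depth 19)
  lookup 161.224.91.68: bits 10100001111000000101101101000100 walk d0:H0→d1:-→d2:H1→d3:-→d4:-→d5:-→d6:-→d7:-→d8:-→d9:-→d10:-→d11:-→d12:-→d13:-→d14:-→d15:-→d16:-→d17:-→d18:-→d19:-→d20:-→d21:-→d22:-→d23:-→d24:-→d25:-→d26:-→d27:-→d28:H1→d29:-→d30:-→d31:-→d32:H0 -> H0
  add 161.224.80.0/20 -> H1 at depth 20
  add 164.117.77.178/32 -> H2 at depth 32
  lookup 164.112.0.0: bits 1010010001110 walk d0:H0→d1:-→d2:H1→d3:-→d4:-→d5:-→d6:-→d7:-→d8:-→d9:-→d10:-→d11:-→d12:H2→d13:- -> H2
  add 164.117.64.0/20 -> H1 at depth 20
  del 32.0.0.0/3 (clear depth 3)
  add 164.117.77.0/24 -> H2 at depth 24
  lookup 164.117.77.12: bits 101001000111010101001101 walk d0:H0→d1:-→d2:H1→d3:-→d4:-→d5:-→d6:-→d7:-→d8:-→d9:-→d10:-→d11:-→d12:H2→d13:-→d14:-→d15:-→d16:-→d17:-→d18:-→d19:-→d20:H1→d21:-→d22:H0→d23:-→d24:H2 -> H2
  add 161.224.0.0/16 -> H0 at depth 16

== LOOKUPS ==
["H2","H2","H0","H0","H0","H2","H2"]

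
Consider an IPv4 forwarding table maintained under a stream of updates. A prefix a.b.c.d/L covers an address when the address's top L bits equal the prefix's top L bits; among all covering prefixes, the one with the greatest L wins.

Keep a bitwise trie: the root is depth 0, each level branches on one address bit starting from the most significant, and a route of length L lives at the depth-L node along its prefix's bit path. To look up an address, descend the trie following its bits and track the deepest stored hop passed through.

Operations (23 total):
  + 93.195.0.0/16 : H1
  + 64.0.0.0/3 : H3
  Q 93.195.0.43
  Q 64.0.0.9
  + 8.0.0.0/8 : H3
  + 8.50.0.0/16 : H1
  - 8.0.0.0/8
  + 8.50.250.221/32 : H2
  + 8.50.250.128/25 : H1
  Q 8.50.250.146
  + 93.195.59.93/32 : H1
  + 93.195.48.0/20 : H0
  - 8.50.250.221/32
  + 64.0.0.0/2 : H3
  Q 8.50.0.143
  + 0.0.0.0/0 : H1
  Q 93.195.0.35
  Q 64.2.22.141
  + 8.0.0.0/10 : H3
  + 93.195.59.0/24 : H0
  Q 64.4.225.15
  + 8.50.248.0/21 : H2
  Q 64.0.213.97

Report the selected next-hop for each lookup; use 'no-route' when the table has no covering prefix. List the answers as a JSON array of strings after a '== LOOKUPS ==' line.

Apply in order:
  + 93.195.0.0/16 (H1) depth=16
  + 64.0.0.0/3 (H3) depth=3
  Q 93.195.0.43: descend 0101110111000011 ; hops seen [H3,H1] ; pick H1
  Q 64.0.0.9: descend 010 ; hops seen [H3] ; pick H3
  + 8.0.0.0/8 (H3) depth=8
  + 8.50.0.0/16 (H1) depth=16
  - 8.0.0.0/8 clear@8
  + 8.50.250.221/32 (H2) depth=32
  + 8.50.250.128/25 (H1) depth=25
  Q 8.50.250.146: descend 0000100000110010111110101 ; hops seen [H1,H1] ; pick H1
  + 93.195.59.93/32 (H1) depth=32
  + 93.195.48.0/20 (H0) depth=20
  - 8.50.250.221/32 clear@32
  + 64.0.0.0/2 (H3) depth=2
  Q 8.50.0.143: descend 0000100000110010 ; hops seen [H1] ; pick H1
  + 0.0.0.0/0 (H1) depth=0
  Q 93.195.0.35: descend 010111011100001100 ; hops seen [H1,H3,H3,H1] ; pick H1
  Q 64.2.22.141: descend 010 ; hops seen [H1,H3,H3] ; pick H3
  + 8.0.0.0/10 (H3) depth=10
  + 93.195.59.0/24 (H0) depth=24
  Q 64.4.225.15: descend 010 ; hops seen [H1,H3,H3] ; pick H3
  + 8.50.248.0/21 (H2) depth=21
  Q 64.0.213.97: descend 010 ; hops seen [H1,H3,H3] ; pick H3

== LOOKUPS ==
["H1","H3","H1","H1","H1","H3","H3","H3"]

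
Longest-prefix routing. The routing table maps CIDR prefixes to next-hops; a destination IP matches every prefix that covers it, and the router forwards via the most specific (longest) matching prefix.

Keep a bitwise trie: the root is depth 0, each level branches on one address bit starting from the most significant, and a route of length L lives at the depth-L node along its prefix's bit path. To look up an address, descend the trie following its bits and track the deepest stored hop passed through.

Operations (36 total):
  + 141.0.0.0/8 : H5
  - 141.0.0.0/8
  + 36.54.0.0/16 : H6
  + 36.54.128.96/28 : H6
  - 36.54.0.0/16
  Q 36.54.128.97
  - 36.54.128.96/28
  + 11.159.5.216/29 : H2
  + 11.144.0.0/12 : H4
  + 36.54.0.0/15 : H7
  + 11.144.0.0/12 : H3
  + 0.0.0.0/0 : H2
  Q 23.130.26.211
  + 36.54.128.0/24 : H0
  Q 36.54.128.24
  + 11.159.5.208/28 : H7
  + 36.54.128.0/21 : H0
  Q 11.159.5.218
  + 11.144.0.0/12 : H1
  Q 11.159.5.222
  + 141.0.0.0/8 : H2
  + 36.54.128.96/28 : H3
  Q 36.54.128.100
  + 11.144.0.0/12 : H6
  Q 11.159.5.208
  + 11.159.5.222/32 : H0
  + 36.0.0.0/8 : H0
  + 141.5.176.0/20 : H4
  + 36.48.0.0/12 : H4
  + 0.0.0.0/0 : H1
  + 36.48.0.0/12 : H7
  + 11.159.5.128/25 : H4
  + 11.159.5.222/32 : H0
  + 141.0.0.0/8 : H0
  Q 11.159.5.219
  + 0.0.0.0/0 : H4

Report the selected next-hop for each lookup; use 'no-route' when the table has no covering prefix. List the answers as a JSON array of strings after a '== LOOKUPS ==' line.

Process each operation:
  + 141.0.0.0/8 (H5) depth=8
  del 141.0.0.0/8 (clear depth 8)
  + 36.54.0.0/16 (H6) depth=16
  + 36.54.128.96/28 (H6) depth=28
  del 36.54.0.0/16 (clear depth 16)
  Q 36.54.128.97: descend 0010010000110110100000000110 ; hops seen [H6] ; pick H6
  del 36.54.128.96/28 (clear depth 28)
  + 11.159.5.216/29 (H2) depth=29
  + 11.144.0.0/12 (H4) depth=12
  + 36.54.0.0/15 (H7) depth=15
  + 11.144.0.0/12 (H3) depth=12
  + 0.0.0.0/0 (H2) depth=0
  Q 23.130.26.211: descend 000 ; hops seen [H2] ; pick H2
  + 36.54.128.0/24 (H0) depth=24
  Q 36.54.128.24: descend 0010010000110110100000000 ; hops seen [H2,H7,H0] ; pick H0
  + 11.159.5.208/28 (H7) depth=28
  + 36.54.128.0/21 (H0) depth=21
  Q 11.159.5.218: descend 00001011100111110000010111011 ; hops seen [H2,H3,H7,H2] ; pick H2
  + 11.144.0.0/12 (H1) depth=12
  Q 11.159.5.222: descend 00001011100111110000010111011 ; hops seen [H2,H1,H7,H2] ; pick H2
  + 141.0.0.0/8 (H2) depth=8
  + 36.54.128.96/28 (H3) depth=28
  Q 36.54.128.100: descend 0010010000110110100000000110 ; hops seen [H2,H7,H0,H0,H3] ; pick H3
  + 11.144.0.0/12 (H6) depth=12
  Q 11.159.5.208: descend 0000101110011111000001011101 ; hops seen [H2,H6,H7] ; pick H7
  + 11.159.5.222/32 (H0) depth=32
  + 36.0.0.0/8 (H0) depth=8
  + 141.5.176.0/20 (H4) depth=20
  + 36.48.0.0/12 (H4) depth=12
  + 0.0.0.0/0 (H1) depth=0
  + 36.48.0.0/12 (H7) depth=12
  + 11.159.5.128/25 (H4) depth=25
  + 11.159.5.222/32 (H0) depth=32
  + 141.0.0.0/8 (H0) depth=8
  Q 11.159.5.219: descend 00001011100111110000010111011 ; hops seen [H1,H6,H4,H7,H2] ; pick H2
  + 0.0.0.0/0 (H4) depth=0

== LOOKUPS ==
["H6","H2","H0","H2","H2","H3","H7","H2"]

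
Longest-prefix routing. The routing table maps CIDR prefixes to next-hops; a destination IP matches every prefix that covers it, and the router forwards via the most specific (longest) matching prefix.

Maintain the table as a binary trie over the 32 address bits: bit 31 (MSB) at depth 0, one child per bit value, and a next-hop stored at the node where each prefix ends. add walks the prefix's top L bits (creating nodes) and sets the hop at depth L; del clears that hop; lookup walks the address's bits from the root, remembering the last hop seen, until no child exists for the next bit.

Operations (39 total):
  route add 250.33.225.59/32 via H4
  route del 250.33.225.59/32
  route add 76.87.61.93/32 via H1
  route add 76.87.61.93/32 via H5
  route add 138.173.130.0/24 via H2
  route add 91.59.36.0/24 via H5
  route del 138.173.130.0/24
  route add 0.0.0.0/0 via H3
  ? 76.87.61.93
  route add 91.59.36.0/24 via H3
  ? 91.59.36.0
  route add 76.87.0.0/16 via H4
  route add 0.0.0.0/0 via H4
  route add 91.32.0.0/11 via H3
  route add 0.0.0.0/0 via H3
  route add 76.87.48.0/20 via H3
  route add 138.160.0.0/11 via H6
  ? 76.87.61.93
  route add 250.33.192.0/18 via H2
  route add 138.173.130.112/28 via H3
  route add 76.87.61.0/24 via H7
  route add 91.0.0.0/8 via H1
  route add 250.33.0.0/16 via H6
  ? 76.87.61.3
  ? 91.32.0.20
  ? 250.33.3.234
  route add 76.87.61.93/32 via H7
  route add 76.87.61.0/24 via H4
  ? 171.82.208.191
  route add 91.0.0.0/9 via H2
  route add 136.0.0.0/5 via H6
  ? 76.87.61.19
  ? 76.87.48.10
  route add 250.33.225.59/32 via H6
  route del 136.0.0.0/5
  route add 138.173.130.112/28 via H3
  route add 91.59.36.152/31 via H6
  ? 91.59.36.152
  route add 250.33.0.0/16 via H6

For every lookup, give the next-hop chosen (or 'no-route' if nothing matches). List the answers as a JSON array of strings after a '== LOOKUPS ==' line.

Process each operation:
  + 250.33.225.59/32 (H4) depth=32
  del 250.33.225.59/32 (clear depth 32)
  + 76.87.61.93/32 (H1) depth=32
  + 76.87.61.93/32 (H5) depth=32
  + 138.173.130.0/24 (H2) depth=24
  + 91.59.36.0/24 (H5) depth=24
  del 138.173.130.0/24 (clear depth 24)
  + 0.0.0.0/0 (H3) depth=0
  Q 76.87.61.93: descend 01001100010101110011110101011101 ; hops seen [H3,H5] ; pick H5
  + 91.59.36.0/24 (H3) depth=24
  Q 91.59.36.0: descend 010110110011101100100100 ; hops seen [H3,H3] ; pick H3
  + 76.87.0.0/16 (H4) depth=16
  + 0.0.0.0/0 (H4) depth=0
  + 91.32.0.0/11 (H3) depth=11
  + 0.0.0.0/0 (H3) depth=0
  + 76.87.48.0/20 (H3) depth=20
  + 138.160.0.0/11 (H6) depth=11
  Q 76.87.61.93: descend 01001100010101110011110101011101 ; hops seen [H3,H4,H3,H5] ; pick H5
  + 250.33.192.0/18 (H2) depth=18
  + 138.173.130.112/28 (H3) depth=28
  + 76.87.61.0/24 (H7) depth=24
  + 91.0.0.0/8 (H1) depth=8
  + 250.33.0.0/16 (H6) depth=16
  Q 76.87.61.3: descend 0100110001010111001111010 ; hops seen [H3,H4,H3,H7] ; pick H7
  Q 91.32.0.20: descend 01011011001 ; hops seen [H3,H1,H3] ; pick H3
  Q 250.33.3.234: descend 1111101000100001 ; hops seen [H3,H6] ; pick H6
  + 76.87.61.93/32 (H7) depth=32
  + 76.87.61.0/24 (H4) depth=24
  Q 171.82.208.191: descend 10 ; hops seen [H3] ; pick H3
  + 91.0.0.0/9 (H2) depth=9
  + 136.0.0.0/5 (H6) depth=5
  Q 76.87.61.19: descend 0100110001010111001111010 ; hops seen [H3,H4,H3,H4] ; pick H4
  Q 76.87.48.10: descend 01001100010101110011 ; hops seen [H3,H4,H3] ; pick H3
  + 250.33.225.59/32 (H6) depth=32
  del 136.0.0.0/5 (clear depth 5)
  + 138.173.130.112/28 (H3) depth=28
  + 91.59.36.152/31 (H6) depth=31
  Q 91.59.36.152: descend 0101101100111011001001001001100 ; hops seen [H3,H1,H2,H3,H3,H6] ; pick H6
  + 250.33.0.0/16 (H6) depth=16

== LOOKUPS ==
["H5","H3","H5","H7","H3","H6","H3","H4","H3","H6"]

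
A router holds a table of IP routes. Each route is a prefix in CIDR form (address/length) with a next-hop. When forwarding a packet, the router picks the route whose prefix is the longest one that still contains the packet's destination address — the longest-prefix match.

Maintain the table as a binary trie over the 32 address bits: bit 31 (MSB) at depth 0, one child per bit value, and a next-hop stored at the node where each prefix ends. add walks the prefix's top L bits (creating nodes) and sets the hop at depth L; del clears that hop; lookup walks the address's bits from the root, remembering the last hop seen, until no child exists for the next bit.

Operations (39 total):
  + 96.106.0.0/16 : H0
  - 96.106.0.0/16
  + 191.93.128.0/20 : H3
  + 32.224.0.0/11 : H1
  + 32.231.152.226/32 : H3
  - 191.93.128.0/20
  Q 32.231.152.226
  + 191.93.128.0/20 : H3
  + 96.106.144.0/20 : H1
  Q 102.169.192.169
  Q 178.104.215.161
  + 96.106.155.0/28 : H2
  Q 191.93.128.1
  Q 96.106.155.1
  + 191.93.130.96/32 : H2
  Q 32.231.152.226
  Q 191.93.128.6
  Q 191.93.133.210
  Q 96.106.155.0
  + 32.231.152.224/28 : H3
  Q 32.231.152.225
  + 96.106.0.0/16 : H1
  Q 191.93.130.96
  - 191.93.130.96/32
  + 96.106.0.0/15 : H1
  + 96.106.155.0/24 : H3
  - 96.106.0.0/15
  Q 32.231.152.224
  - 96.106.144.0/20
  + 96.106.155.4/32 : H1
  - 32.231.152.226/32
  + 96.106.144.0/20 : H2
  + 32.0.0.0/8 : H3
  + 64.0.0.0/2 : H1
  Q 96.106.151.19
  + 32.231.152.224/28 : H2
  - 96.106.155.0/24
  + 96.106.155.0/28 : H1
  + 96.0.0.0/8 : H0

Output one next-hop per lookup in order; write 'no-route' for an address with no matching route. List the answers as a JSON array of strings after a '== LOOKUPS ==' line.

Trace:
  + 96.106.0.0/16 (H0) depth=16
  - 96.106.0.0/16 clear@16
  + 191.93.128.0/20 (H3) depth=20
  + 32.224.0.0/11 (H1) depth=11
  + 32.231.152.226/32 (H3) depth=32
  - 191.93.128.0/20 clear@20
  ? 32.231.152.226  path d0:-→d1:-→d2:-→d3:-→d4:-→d5:-→d6:-→d7:-→d8:-→d9:-→d10:-→d11:H1→d12:-→d13:-→d14:-→d15:-→d16:-→d17:-→d18:-→d19:-→d20:-→d21:-→d22:-→d23:-→d24:-→d25:-→d26:-→d27:-→d28:-→d29:-→d30:-→d31:-→d32:H3  best=H3
  + 191.93.128.0/20 (H3) depth=20
  + 96.106.144.0/20 (H1) depth=20
  ? 102.169.192.169  path d0:-→d1:-→d2:-→d3:-→d4:-→d5:-  best=no-route
  ? 178.104.215.161  path d0:-→d1:-→d2:-→d3:-→d4:-  best=no-route
  + 96.106.155.0/28 (H2) depth=28
  ? 191.93.128.1  path d0:-→d1:-→d2:-→d3:-→d4:-→d5:-→d6:-→d7:-→d8:-→d9:-→d10:-→d11:-→d12:-→d13:-→d14:-→d15:-→d16:-→d17:-→d18:-→d19:-→d20:H3  best=H3
  ? 96.106.155.1  path d0:-→d1:-→d2:-→d3:-→d4:-→d5:-→d6:-→d7:-→d8:-→d9:-→d10:-→d11:-→d12:-→d13:-→d14:-→d15:-→d16:-→d17:-→d18:-→d19:-→d20:H1→d21:-→d22:-→d23:-→d24:-→d25:-→d26:-→d27:-→d28:H2  best=H2
  + 191.93.130.96/32 (H2) depth=32
  ? 32.231.152.226  path d0:-→d1:-→d2:-→d3:-→d4:-→d5:-→d6:-→d7:-→d8:-→d9:-→d10:-→d11:H1→d12:-→d13:-→d14:-→d15:-→d16:-→d17:-→d18:-→d19:-→d20:-→d21:-→d22:-→d23:-→d24:-→d25:-→d26:-→d27:-→d28:-→d29:-→d30:-→d31:-→d32:H3  best=H3
  ? 191.93.128.6  path d0:-→d1:-→d2:-→d3:-→d4:-→d5:-→d6:-→d7:-→d8:-→d9:-→d10:-→d11:-→d12:-→d13:-→d14:-→d15:-→d16:-→d17:-→d18:-→d19:-→d20:H3→d21:-→d22:-  best=H3
  ? 191.93.133.210  path d0:-→d1:-→d2:-→d3:-→d4:-→d5:-→d6:-→d7:-→d8:-→d9:-→d10:-→d11:-→d12:-→d13:-→d14:-→d15:-→d16:-→d17:-→d18:-→d19:-→d20:H3→d21:-  best=H3
  ? 96.106.155.0  path d0:-→d1:-→d2:-→d3:-→d4:-→d5:-→d6:-→d7:-→d8:-→d9:-→d10:-→d11:-→d12:-→d13:-→d14:-→d15:-→d16:-→d17:-→d18:-→d19:-→d20:H1→d21:-→d22:-→d23:-→d24:-→d25:-→d26:-→d27:-→d28:H2  best=H2
  + 32.231.152.224/28 (H3) depth=28
  ? 32.231.152.225  path d0:-→d1:-→d2:-→d3:-→d4:-→d5:-→d6:-→d7:-→d8:-→d9:-→d10:-→d11:H1→d12:-→d13:-→d14:-→d15:-→d16:-→d17:-→d18:-→d19:-→d20:-→d21:-→d22:-→d23:-→d24:-→d25:-→d26:-→d27:-→d28:H3→d29:-→d30:-  best=H3
  + 96.106.0.0/16 (H1) depth=16
  ? 191.93.130.96  path d0:-→d1:-→d2:-→d3:-→d4:-→d5:-→d6:-→d7:-→d8:-→d9:-→d10:-→d11:-→d12:-→d13:-→d14:-→d15:-→d16:-→d17:-→d18:-→d19:-→d20:H3→d21:-→d22:-→d23:-→d24:-→d25:-→d26:-→d27:-→d28:-→d29:-→d30:-→d31:-→d32:H2  best=H2
  - 191.93.130.96/32 clear@32
  + 96.106.0.0/15 (H1) depth=15
  + 96.106.155.0/24 (H3) depth=24
  - 96.106.0.0/15 clear@15
  ? 32.231.152.224  path d0:-→d1:-→d2:-→d3:-→d4:-→d5:-→d6:-→d7:-→d8:-→d9:-→d10:-→d11:H1→d12:-→d13:-→d14:-→d15:-→d16:-→d17:-→d18:-→d19:-→d20:-→d21:-→d22:-→d23:-→d24:-→d25:-→d26:-→d27:-→d28:H3→d29:-→d30:-  best=H3
  - 96.106.144.0/20 clear@20
  + 96.106.155.4/32 (H1) depth=32
  - 32.231.152.226/32 clear@32
  + 96.106.144.0/20 (H2) depth=20
  + 32.0.0.0/8 (H3) depth=8
  + 64.0.0.0/2 (H1) depth=2
  ? 96.106.151.19  path d0:-→d1:-→d2:H1→d3:-→d4:-→d5:-→d6:-→d7:-→d8:-→d9:-→d10:-→d11:-→d12:-→d13:-→d14:-→d15:-→d16:H1→d17:-→d18:-→d19:-→d20:H2  best=H2
  + 32.231.152.224/28 (H2) depth=28
  - 96.106.155.0/24 clear@24
  + 96.106.155.0/28 (H1) depth=28
  + 96.0.0.0/8 (H0) depth=8

== LOOKUPS ==
["H3","no-route","no-route","H3","H2","H3","H3","H3","H2","H3","H2","H3","H2"]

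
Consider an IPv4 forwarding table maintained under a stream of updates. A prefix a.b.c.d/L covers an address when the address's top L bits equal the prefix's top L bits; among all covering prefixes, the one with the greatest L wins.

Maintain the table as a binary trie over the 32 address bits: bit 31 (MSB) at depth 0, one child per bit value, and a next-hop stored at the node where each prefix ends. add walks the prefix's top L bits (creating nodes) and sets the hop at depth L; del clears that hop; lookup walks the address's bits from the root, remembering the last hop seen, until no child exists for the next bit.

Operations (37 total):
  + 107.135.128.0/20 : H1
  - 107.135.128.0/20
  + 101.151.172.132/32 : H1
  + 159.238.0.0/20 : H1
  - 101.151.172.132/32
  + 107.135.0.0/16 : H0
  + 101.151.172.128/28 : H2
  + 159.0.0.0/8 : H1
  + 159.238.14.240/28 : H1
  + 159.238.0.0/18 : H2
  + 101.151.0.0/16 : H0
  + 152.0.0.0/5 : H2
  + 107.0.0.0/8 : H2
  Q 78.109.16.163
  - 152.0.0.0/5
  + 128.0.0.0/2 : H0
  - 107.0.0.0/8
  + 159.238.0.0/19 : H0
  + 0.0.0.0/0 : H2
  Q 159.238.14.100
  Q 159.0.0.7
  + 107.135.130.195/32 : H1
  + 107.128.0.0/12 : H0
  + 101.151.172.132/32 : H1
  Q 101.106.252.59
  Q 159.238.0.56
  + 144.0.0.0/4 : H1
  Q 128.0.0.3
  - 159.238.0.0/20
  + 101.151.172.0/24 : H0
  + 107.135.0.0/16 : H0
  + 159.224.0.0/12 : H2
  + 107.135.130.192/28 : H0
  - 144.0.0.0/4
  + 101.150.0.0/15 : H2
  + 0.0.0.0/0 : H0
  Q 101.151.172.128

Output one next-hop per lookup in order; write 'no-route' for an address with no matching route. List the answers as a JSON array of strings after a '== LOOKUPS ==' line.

Process each operation:
  add 107.135.128.0/20 -> H1 at depth 20
  del 107.135.128.0/20 (clear depth 20)
  add 101.151.172.132/32 -> H1 at depth 32
  add 159.238.0.0/20 -> H1 at depth 20
  del 101.151.172.132/32 (clear depth 32)
  add 107.135.0.0/16 -> H0 at depth 16
  add 101.151.172.128/28 -> H2 at depth 28
  add 159.0.0.0/8 -> H1 at depth 8
  add 159.238.14.240/28 -> H1 at depth 28
  add 159.238.0.0/18 -> H2 at depth 18
  add 101.151.0.0/16 -> H0 at depth 16
  add 152.0.0.0/5 -> H2 at depth 5
  add 107.0.0.0/8 -> H2 at depth 8
  lookup 78.109.16.163: bits 01 walk d0:-→d1:-→d2:- -> no-route
  del 152.0.0.0/5 (clear depth 5)
  add 128.0.0.0/2 -> H0 at depth 2
  del 107.0.0.0/8 (clear depth 8)
  add 159.238.0.0/19 -> H0 at depth 19
  add 0.0.0.0/0 -> H2 at depth 0
  lookup 159.238.14.100: bits 100111111110111000001110 walk d0:H2→d1:-→d2:H0→d3:-→d4:-→d5:-→d6:-→d7:-→d8:H1→d9:-→d10:-→d11:-→d12:-→d13:-→d14:-→d15:-→d16:-→d17:-→d18:H2→d19:H0→d20:H1→d21:-→d22:-→d23:-→d24:- -> H1
  lookup 159.0.0.7: bits 10011111 walk d0:H2→d1:-→d2:H0→d3:-→d4:-→d5:-→d6:-→d7:-→d8:H1 -> H1
  add 107.135.130.195/32 -> H1 at depth 32
  add 107.128.0.0/12 -> H0 at depth 12
  add 101.151.172.132/32 -> H1 at depth 32
  lookup 101.106.252.59: bits 01100101 walk d0:H2→d1:-→d2:-→d3:-→d4:-→d5:-→d6:-→d7:-→d8:- -> H2
  lookup 159.238.0.56: bits 10011111111011100000 walk d0:H2→d1:-→d2:H0→d3:-→d4:-→d5:-→d6:-→d7:-→d8:H1→d9:-→d10:-→d11:-→d12:-→d13:-→d14:-→d15:-→d16:-→d17:-→d18:H2→d19:H0→d20:H1 -> H1
  add 144.0.0.0/4 -> H1 at depth 4
  lookup 128.0.0.3: bits 100 walk d0:H2→d1:-→d2:H0→d3:- -> H0
  del 159.238.0.0/20 (clear depth 20)
  add 101.151.172.0/24 -> H0 at depth 24
  add 107.135.0.0/16 -> H0 at depth 16
  add 159.224.0.0/12 -> H2 at depth 12
  add 107.135.130.192/28 -> H0 at depth 28
  del 144.0.0.0/4 (clear depth 4)
  add 101.150.0.0/15 -> H2 at depth 15
  add 0.0.0.0/0 -> H0 at depth 0
  lookup 101.151.172.128: bits 01100101100101111010110010000 walk d0:H0→d1:-→d2:-→d3:-→d4:-→d5:-→d6:-→d7:-→d8:-→d9:-→d10:-→d11:-→d12:-→d13:-→d14:-→d15:H2→d16:H0→d17:-→d18:-→d19:-→d20:-→d21:-→d22:-→d23:-→d24:H0→d25:-→d26:-→d27:-→d28:H2→d29:- -> H2

== LOOKUPS ==
["no-route","H1","H1","H2","H1","H0","H2"]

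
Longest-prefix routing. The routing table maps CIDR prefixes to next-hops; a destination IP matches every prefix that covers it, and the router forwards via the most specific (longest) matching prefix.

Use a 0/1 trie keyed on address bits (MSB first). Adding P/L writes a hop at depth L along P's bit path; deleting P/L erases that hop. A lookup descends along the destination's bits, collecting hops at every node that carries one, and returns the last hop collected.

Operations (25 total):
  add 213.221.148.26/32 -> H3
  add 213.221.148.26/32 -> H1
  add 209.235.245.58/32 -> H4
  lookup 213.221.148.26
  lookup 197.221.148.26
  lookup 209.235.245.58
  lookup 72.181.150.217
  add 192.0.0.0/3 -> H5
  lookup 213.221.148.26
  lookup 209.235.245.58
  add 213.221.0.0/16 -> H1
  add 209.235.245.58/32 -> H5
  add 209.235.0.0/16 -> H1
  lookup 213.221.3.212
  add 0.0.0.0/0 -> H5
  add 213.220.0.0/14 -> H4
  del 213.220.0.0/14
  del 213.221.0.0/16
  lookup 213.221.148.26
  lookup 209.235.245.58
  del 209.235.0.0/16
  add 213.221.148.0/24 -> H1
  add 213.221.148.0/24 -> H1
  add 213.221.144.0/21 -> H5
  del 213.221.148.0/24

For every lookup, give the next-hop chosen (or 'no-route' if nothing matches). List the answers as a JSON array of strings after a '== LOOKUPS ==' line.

Trace:
  + 213.221.148.26/32 (H3) depth=32
  + 213.221.148.26/32 (H1) depth=32
  + 209.235.245.58/32 (H4) depth=32
  Q 213.221.148.26: descend 11010101110111011001010000011010 ; hops seen [H1] ; pick H1
  Q 197.221.148.26: descend 110 ; hops seen [∅] ; pick no-route
  Q 209.235.245.58: descend 11010001111010111111010100111010 ; hops seen [H4] ; pick H4
  Q 72.181.150.217: descend ε ; hops seen [∅] ; pick no-route
  + 192.0.0.0/3 (H5) depth=3
  Q 213.221.148.26: descend 11010101110111011001010000011010 ; hops seen [H5,H1] ; pick H1
  Q 209.235.245.58: descend 11010001111010111111010100111010 ; hops seen [H5,H4] ; pick H4
  + 213.221.0.0/16 (H1) depth=16
  + 209.235.245.58/32 (H5) depth=32
  + 209.235.0.0/16 (H1) depth=16
  Q 213.221.3.212: descend 1101010111011101 ; hops seen [H5,H1] ; pick H1
  + 0.0.0.0/0 (H5) depth=0
  + 213.220.0.0/14 (H4) depth=14
  - 213.220.0.0/14 clear@14
  - 213.221.0.0/16 clear@16
  Q 213.221.148.26: descend 11010101110111011001010000011010 ; hops seen [H5,H5,H1] ; pick H1
  Q 209.235.245.58: descend 11010001111010111111010100111010 ; hops seen [H5,H5,H1,H5] ; pick H5
  - 209.235.0.0/16 clear@16
  + 213.221.148.0/24 (H1) depth=24
  + 213.221.148.0/24 (H1) depth=24
  + 213.221.144.0/21 (H5) depth=21
  - 213.221.148.0/24 clear@24

== LOOKUPS ==
["H1","no-route","H4","no-route","H1","H4","H1","H1","H5"]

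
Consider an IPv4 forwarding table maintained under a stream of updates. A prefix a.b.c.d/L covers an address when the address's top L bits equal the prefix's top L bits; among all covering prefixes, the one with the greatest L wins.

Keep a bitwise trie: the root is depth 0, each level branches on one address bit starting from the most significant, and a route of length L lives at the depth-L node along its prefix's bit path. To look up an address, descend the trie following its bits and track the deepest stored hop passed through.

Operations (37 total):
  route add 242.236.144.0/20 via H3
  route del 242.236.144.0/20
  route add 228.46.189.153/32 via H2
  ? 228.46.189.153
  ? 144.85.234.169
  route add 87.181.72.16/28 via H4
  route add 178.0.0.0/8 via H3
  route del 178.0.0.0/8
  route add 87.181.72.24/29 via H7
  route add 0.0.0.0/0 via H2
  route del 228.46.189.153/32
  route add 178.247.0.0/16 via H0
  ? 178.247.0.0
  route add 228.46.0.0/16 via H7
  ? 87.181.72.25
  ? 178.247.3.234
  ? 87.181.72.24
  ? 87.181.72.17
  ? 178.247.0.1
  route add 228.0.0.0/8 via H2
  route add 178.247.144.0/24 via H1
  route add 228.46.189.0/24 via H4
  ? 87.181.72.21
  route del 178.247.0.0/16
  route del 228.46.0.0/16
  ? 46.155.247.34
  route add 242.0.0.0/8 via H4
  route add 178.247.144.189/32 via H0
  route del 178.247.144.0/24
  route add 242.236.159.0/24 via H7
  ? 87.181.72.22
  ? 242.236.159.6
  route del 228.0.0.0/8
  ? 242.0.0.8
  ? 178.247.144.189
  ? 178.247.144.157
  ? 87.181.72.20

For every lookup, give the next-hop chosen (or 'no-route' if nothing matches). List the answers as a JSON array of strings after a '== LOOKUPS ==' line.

Trace:
  add 242.236.144.0/20 -> H3 at depth 20
  - 242.236.144.0/20 clear@20
  add 228.46.189.153/32 -> H2 at depth 32
  Q 228.46.189.153: descend 11100100001011101011110110011001 ; hops seen [H2] ; pick H2
  Q 144.85.234.169: descend 1 ; hops seen [∅] ; pick no-route
  add 87.181.72.16/28 -> H4 at depth 28
  add 178.0.0.0/8 -> H3 at depth 8
  - 178.0.0.0/8 clear@8
  add 87.181.72.24/29 -> H7 at depth 29
  add 0.0.0.0/0 -> H2 at depth 0
  - 228.46.189.153/32 clear@32
  add 178.247.0.0/16 -> H0 at depth 16
  Q 178.247.0.0: descend 1011001011110111 ; hops seen [H2,H0] ; pick H0
  add 228.46.0.0/16 -> H7 at depth 16
  Q 87.181.72.25: descend 01010111101101010100100000011 ; hops seen [H2,H4,H7] ; pick H7
  Q 178.247.3.234: descend 1011001011110111 ; hops seen [H2,H0] ; pick H0
  Q 87.181.72.24: descend 01010111101101010100100000011 ; hops seen [H2,H4,H7] ; pick H7
  Q 87.181.72.17: descend 0101011110110101010010000001 ; hops seen [H2,H4] ; pick H4
  Q 178.247.0.1: descend 1011001011110111 ; hops seen [H2,H0] ; pick H0
  add 228.0.0.0/8 -> H2 at depth 8
  add 178.247.144.0/24 -> H1 at depth 24
  add 228.46.189.0/24 -> H4 at depth 24
  Q 87.181.72.21: descend 0101011110110101010010000001 ; hops seen [H2,H4] ; pick H4
  - 178.247.0.0/16 clear@16
  - 228.46.0.0/16 clear@16
  Q 46.155.247.34: descend 0 ; hops seen [H2] ; pick H2
  add 242.0.0.0/8 -> H4 at depth 8
  add 178.247.144.189/32 -> H0 at depth 32
  - 178.247.144.0/24 clear@24
  add 242.236.159.0/24 -> H7 at depth 24
  Q 87.181.72.22: descend 0101011110110101010010000001 ; hops seen [H2,H4] ; pick H4
  Q 242.236.159.6: descend 111100101110110010011111 ; hops seen [H2,H4,H7] ; pick H7
  - 228.0.0.0/8 clear@8
  Q 242.0.0.8: descend 11110010 ; hops seen [H2,H4] ; pick H4
  Q 178.247.144.189: descend 10110010111101111001000010111101 ; hops seen [H2,H0] ; pick H0
  Q 178.247.144.157: descend 10110010111101111001000010 ; hops seen [H2] ; pick H2
  Q 87.181.72.20: descend 0101011110110101010010000001 ; hops seen [H2,H4] ; pick H4

== LOOKUPS ==
["H2","no-route","H0","H7","H0","H7","H4","H0","H4","H2","H4","H7","H4","H0","H2","H4"]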